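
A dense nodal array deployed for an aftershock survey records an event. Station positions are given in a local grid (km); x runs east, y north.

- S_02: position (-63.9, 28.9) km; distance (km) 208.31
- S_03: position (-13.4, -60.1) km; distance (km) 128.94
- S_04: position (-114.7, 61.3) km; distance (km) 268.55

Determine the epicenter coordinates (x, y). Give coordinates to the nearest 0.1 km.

114.1 km east, -79.3 km north

Circle about each station: (x + 63.9)² + (y − 28.9)² = 208.31²; (x + 13.4)² + (y + 60.1)² = 128.94²; (x + 114.7)² + (y − 61.3)² = 268.55².
Subtracting the S_02 equation from the S_03 and S_04 equations removes the quadratic terms:
101.0 x − 178.0 y = 25640.68
-101.6 x + 64.8 y = -16730.69
Solving the 2×2 system: x ≈ 114.1, y ≈ -79.3 km.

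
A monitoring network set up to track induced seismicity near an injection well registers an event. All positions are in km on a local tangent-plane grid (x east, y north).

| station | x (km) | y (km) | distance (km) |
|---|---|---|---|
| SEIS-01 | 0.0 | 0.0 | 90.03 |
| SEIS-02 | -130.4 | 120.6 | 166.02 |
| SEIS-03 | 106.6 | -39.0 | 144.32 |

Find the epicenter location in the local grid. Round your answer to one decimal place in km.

31.6 km east, 84.3 km north

Circle about each station: x² + y² = 90.03²; (x + 130.4)² + (y − 120.6)² = 166.02²; (x − 106.6)² + (y + 39.0)² = 144.32².
Subtracting the SEIS-01 equation from the SEIS-02 and SEIS-03 equations removes the quadratic terms:
-260.8 x + 241.2 y = 12091.28
213.2 x − 78.0 y = 161.70
Solving the 2×2 system: x ≈ 31.6, y ≈ 84.3 km.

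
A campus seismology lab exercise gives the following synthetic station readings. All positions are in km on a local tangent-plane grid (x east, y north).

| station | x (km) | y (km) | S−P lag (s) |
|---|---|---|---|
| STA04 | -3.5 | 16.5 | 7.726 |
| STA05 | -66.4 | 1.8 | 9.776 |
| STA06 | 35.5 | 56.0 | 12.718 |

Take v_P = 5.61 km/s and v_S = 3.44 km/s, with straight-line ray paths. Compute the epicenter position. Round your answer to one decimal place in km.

Distance from S−P lag: d = Δt · v_P v_S / (v_P − v_S) = Δt · (5.61·3.44)/(5.61−3.44) ≈ 8.8933·Δt.
So d_STA04 = 68.71, d_STA05 = 86.94, d_STA06 = 113.10 km.
Circle about each station: (x + 3.5)² + (y − 16.5)² = 68.71²; (x + 66.4)² + (y − 1.8)² = 86.94²; (x − 35.5)² + (y − 56.0)² = 113.10².
Subtracting the STA04 equation from the STA05 and STA06 equations removes the quadratic terms:
-125.8 x − 29.4 y = 1290.20
78.0 x + 79.0 y = -3958.80
Solving the 2×2 system: x ≈ 1.9, y ≈ -52.0 km.
Check against STA04 (with the unrounded x, y): √((x + 3.5)²+(y − 16.5)²) = 68.69 ≈ 68.71 km. ✓

x ≈ 1.9 km, y ≈ -52.0 km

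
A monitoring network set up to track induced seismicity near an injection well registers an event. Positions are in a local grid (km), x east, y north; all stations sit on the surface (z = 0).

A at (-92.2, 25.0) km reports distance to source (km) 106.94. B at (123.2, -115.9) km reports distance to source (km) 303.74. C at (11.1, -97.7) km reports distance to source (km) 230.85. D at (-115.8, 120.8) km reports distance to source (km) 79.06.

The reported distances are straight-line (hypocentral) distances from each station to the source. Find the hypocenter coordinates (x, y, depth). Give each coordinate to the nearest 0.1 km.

Each station gives a sphere (x−x_i)² + (y−y_i)² + z² = d_i² (stations at z=0).
Subtracting the A sphere from B and C: z² cancels, leaving linear equations in x and y:
430.8 x − 281.8 y = -61336.61
206.6 x − 245.4 y = -41312.90
Solving: x ≈ -71.792, y ≈ 107.908 km (keep extra digits for the depth step; rounded: -71.8, 107.9).
Then from the A sphere: z² = 106.94² − (x + 92.2)² − (y − 25.0)² with x = -71.792, y = 107.908, so z ≈ 64.389 ≈ 64.4 km.
Check against D (with the unrounded solution): distance 79.05 ≈ 79.06 km. ✓

(-71.8, 107.9, 64.4)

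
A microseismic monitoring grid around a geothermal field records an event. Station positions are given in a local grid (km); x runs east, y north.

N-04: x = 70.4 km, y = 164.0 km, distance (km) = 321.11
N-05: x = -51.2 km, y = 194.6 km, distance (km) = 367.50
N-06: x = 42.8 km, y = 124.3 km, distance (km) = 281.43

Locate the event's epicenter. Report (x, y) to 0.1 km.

56.4 km east, -156.8 km north

Circle about each station: (x − 70.4)² + (y − 164.0)² = 321.11²; (x + 51.2)² + (y − 194.6)² = 367.50²; (x − 42.8)² + (y − 124.3)² = 281.43².
Subtracting the N-04 equation from the N-05 and N-06 equations removes the quadratic terms:
-243.2 x + 61.2 y = -23306.18
-55.2 x − 79.4 y = 9338.96
Solving the 2×2 system: x ≈ 56.4, y ≈ -156.8 km.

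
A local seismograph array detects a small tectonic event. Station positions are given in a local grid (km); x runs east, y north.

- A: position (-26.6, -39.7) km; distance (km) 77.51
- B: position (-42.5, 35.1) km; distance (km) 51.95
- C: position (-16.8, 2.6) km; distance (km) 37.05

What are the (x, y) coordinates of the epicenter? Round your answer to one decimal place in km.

Circle about each station: (x + 26.6)² + (y + 39.7)² = 77.51²; (x + 42.5)² + (y − 35.1)² = 51.95²; (x + 16.8)² + (y − 2.6)² = 37.05².
Subtracting pairs of circle equations eliminates x²+y² and gives linear equations (the radical axes):
-31.8 x + 149.6 y = 4063.61
19.6 x + 84.6 y = 2640.45
Solving the 2×2 system: x ≈ 9.1, y ≈ 29.1 km.

9.1 km east, 29.1 km north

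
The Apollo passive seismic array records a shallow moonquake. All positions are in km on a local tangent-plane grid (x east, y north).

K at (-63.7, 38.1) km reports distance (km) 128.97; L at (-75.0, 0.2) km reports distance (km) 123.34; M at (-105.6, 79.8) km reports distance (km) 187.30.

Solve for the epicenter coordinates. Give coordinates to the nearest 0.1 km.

x ≈ 43.7 km, y ≈ -33.3 km

Circle about each station: (x + 63.7)² + (y − 38.1)² = 128.97²; (x + 75.0)² + (y − 0.2)² = 123.34²; (x + 105.6)² + (y − 79.8)² = 187.30².
Subtracting the K equation from the L and M equations removes the quadratic terms:
-22.6 x − 75.8 y = 1536.25
-83.8 x + 83.4 y = -6437.93
Solving the 2×2 system: x ≈ 43.7, y ≈ -33.3 km.
Check against K (with the unrounded x, y): √((x + 63.7)²+(y − 38.1)²) = 128.96 ≈ 128.97 km. ✓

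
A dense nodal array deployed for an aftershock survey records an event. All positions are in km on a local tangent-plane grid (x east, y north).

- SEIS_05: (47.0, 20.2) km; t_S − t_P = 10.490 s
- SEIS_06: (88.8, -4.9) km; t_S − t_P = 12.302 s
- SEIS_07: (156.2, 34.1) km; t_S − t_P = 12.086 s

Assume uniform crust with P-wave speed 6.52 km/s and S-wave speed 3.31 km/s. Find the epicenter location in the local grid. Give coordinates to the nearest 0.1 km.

Distance from S−P lag: d = Δt · v_P v_S / (v_P − v_S) = Δt · (6.52·3.31)/(6.52−3.31) ≈ 6.7231·Δt.
So d_SEIS_05 = 70.53, d_SEIS_06 = 82.71, d_SEIS_07 = 81.26 km.
Circle about each station: (x − 47.0)² + (y − 20.2)² = 70.53²; (x − 88.8)² + (y + 4.9)² = 82.71²; (x − 156.2)² + (y − 34.1)² = 81.26².
Subtracting pairs of circle equations eliminates x²+y² and gives linear equations (the radical axes):
83.6 x − 50.2 y = 3425.95
218.4 x + 27.8 y = 21315.50
Solving the 2×2 system: x ≈ 87.7, y ≈ 77.8 km.

87.7 km east, 77.8 km north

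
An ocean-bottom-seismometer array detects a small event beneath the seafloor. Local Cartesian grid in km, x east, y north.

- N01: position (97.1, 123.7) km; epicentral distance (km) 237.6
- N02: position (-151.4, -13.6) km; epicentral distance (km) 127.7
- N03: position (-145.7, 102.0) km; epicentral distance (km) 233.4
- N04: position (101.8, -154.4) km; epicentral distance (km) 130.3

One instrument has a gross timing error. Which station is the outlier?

Solve using three stations at a time. Using N01, N03, N04 (subtract circle equations pairwise → linear system) gives (x, y) ≈ (-10.4, -88.2).
Distances from that point to each station vs reported:
  N01: calculated 237.6 vs reported 237.6 → residual 0.0 km
  N02: calculated 159.5 vs reported 127.7 → residual 31.8 km
  N03: calculated 233.4 vs reported 233.4 → residual 0.0 km
  N04: calculated 130.3 vs reported 130.3 → residual 0.0 km
N01, N03, N04 are mutually consistent (residuals ≈ 0); N02 is off by 31.8 km.

N02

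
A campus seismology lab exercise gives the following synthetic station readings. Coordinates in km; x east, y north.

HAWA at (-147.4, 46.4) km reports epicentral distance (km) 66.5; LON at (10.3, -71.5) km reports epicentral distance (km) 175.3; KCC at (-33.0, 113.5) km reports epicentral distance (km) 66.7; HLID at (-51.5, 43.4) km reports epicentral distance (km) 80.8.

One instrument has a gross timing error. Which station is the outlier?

HLID

Solve using three stations at a time. Using HAWA, LON, KCC (subtract circle equations pairwise → linear system) gives (x, y) ≈ (-87.0, 74.3).
Distances from that point to each station vs reported:
  HAWA: calculated 66.5 vs reported 66.5 → residual 0.0 km
  LON: calculated 175.3 vs reported 175.3 → residual 0.0 km
  KCC: calculated 66.7 vs reported 66.7 → residual 0.0 km
  HLID: calculated 47.1 vs reported 80.8 → residual 33.7 km
HAWA, LON, KCC are mutually consistent (residuals ≈ 0); HLID is off by 33.7 km.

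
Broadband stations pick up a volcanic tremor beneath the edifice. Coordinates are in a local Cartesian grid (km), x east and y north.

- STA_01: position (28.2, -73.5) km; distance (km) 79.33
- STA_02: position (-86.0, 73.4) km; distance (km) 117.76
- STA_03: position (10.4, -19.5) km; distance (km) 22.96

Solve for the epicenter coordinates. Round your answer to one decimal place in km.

8.7 km east, 3.4 km north

Circle about each station: (x − 28.2)² + (y + 73.5)² = 79.33²; (x + 86.0)² + (y − 73.4)² = 117.76²; (x − 10.4)² + (y + 19.5)² = 22.96².
Subtracting the STA_01 equation from the STA_02 and STA_03 equations removes the quadratic terms:
-228.4 x + 293.8 y = -988.10
-35.6 x + 108.0 y = 57.01
Solving the 2×2 system: x ≈ 8.7, y ≈ 3.4 km.
Check against STA_01 (with the unrounded x, y): √((x − 28.2)²+(y + 73.5)²) = 79.33 ≈ 79.33 km. ✓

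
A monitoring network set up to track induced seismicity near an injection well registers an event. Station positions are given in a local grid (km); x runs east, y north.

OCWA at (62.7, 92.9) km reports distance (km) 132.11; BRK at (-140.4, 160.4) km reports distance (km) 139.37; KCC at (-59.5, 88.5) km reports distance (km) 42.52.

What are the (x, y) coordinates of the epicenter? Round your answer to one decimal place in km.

x ≈ -60.8 km, y ≈ 46.0 km

Circle about each station: (x − 62.7)² + (y − 92.9)² = 132.11²; (x + 140.4)² + (y − 160.4)² = 139.37²; (x + 59.5)² + (y − 88.5)² = 42.52².
Subtracting the OCWA equation from the BRK and KCC equations removes the quadratic terms:
-406.2 x + 135.0 y = 30907.68
-244.4 x − 8.8 y = 14455.90
Solving the 2×2 system: x ≈ -60.8, y ≈ 46.0 km.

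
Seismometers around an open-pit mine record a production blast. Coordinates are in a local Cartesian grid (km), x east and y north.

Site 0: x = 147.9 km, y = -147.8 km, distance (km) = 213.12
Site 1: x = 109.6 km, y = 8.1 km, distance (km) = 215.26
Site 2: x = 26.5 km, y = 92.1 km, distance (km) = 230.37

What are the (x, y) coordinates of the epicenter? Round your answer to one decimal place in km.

(-63.4, -120.0)

Circle about each station: (x − 147.9)² + (y + 147.8)² = 213.12²; (x − 109.6)² + (y − 8.1)² = 215.26²; (x − 26.5)² + (y − 92.1)² = 230.37².
Subtracting the Site 0 equation from the Site 1 and Site 2 equations removes the quadratic terms:
-76.6 x + 311.8 y = -32558.21
-242.8 x + 479.8 y = -42184.79
Solving the 2×2 system: x ≈ -63.4, y ≈ -120.0 km.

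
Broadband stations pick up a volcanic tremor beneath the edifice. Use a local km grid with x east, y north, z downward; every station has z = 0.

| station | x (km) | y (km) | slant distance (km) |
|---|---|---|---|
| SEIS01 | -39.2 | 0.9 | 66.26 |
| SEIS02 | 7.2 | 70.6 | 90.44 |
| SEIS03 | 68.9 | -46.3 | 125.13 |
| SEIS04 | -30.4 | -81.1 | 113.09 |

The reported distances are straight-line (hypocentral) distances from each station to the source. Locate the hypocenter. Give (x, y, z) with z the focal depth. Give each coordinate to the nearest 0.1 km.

Each station gives a sphere (x−x_i)² + (y−y_i)² + z² = d_i² (stations at z=0).
Subtracting the SEIS01 sphere from SEIS02 and SEIS03: z² cancels, leaving linear equations in x and y:
92.8 x + 139.4 y = -290.26
216.2 x − 94.4 y = -5913.68
Solving: x ≈ -21.897, y ≈ 12.495 km (keep extra digits for the depth step; rounded: -21.9, 12.5).
Then from the SEIS01 sphere: z² = 66.26² − (x + 39.2)² − (y − 0.9)² with x = -21.897, y = 12.495, so z ≈ 62.901 ≈ 62.9 km.

(-21.9, 12.5, 62.9)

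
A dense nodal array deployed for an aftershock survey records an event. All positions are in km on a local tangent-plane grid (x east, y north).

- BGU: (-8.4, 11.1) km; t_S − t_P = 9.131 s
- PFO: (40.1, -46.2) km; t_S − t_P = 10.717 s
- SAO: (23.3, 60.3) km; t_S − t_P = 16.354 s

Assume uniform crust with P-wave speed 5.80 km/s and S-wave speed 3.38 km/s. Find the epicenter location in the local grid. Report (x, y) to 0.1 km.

Distance from S−P lag: d = Δt · v_P v_S / (v_P − v_S) = Δt · (5.80·3.38)/(5.80−3.38) ≈ 8.1008·Δt.
So d_BGU = 73.97, d_PFO = 86.82, d_SAO = 132.48 km.
Circle about each station: (x + 8.4)² + (y − 11.1)² = 73.97²; (x − 40.1)² + (y + 46.2)² = 86.82²; (x − 23.3)² + (y − 60.3)² = 132.48².
Subtracting pairs of circle equations eliminates x²+y² and gives linear equations (the radical axes):
97.0 x − 114.6 y = 1482.53
63.4 x + 98.4 y = -8094.18
Solving the 2×2 system: x ≈ -46.5, y ≈ -52.3 km.

(-46.5, -52.3)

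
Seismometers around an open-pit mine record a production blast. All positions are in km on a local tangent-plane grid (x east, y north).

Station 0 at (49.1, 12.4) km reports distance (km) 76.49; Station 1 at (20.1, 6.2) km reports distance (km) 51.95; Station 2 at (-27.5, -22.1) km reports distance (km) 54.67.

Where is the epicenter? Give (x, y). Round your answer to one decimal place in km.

-24.7 km east, 32.5 km north

Circle about each station: (x − 49.1)² + (y − 12.4)² = 76.49²; (x − 20.1)² + (y − 6.2)² = 51.95²; (x + 27.5)² + (y + 22.1)² = 54.67².
Subtracting the Station 0 equation from the Station 1 and Station 2 equations removes the quadratic terms:
-58.0 x − 12.4 y = 1029.80
-153.2 x − 69.0 y = 1542.00
Solving the 2×2 system: x ≈ -24.7, y ≈ 32.5 km.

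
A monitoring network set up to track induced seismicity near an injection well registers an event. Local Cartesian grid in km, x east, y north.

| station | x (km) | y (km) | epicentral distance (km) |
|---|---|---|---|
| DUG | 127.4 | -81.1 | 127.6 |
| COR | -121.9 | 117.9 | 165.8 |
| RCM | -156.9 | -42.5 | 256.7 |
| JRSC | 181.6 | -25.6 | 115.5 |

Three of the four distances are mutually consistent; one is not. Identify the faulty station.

COR

Solve using three stations at a time. Using DUG, RCM, JRSC (subtract circle equations pairwise → linear system) gives (x, y) ≈ (86.3, 39.8).
Distances from that point to each station vs reported:
  DUG: calculated 127.7 vs reported 127.6 → residual 0.1 km
  COR: calculated 222.4 vs reported 165.8 → residual 56.6 km
  RCM: calculated 256.7 vs reported 256.7 → residual 0.0 km
  JRSC: calculated 115.6 vs reported 115.5 → residual 0.1 km
DUG, RCM, JRSC are mutually consistent (residuals ≈ 0); COR is off by 56.6 km.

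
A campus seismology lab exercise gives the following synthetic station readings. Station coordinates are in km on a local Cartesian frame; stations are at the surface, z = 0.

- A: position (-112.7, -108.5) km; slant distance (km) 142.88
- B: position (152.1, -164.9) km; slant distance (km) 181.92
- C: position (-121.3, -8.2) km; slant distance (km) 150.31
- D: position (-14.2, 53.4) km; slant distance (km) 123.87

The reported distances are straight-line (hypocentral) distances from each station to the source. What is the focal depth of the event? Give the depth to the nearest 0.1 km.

depth ≈ 46.9 km

Each station gives a sphere (x−x_i)² + (y−y_i)² + z² = d_i² (stations at z=0).
Subtracting the A sphere from B and C: z² cancels, leaving linear equations in x and y:
529.6 x − 112.8 y = 13172.69
-17.2 x + 200.6 y = -11871.01
Solving: x ≈ 12.497, y ≈ -58.106 km (keep extra digits for the depth step; rounded: 12.5, -58.1).
Then from the A sphere: z² = 142.88² − (x + 112.7)² − (y + 108.5)² with x = 12.497, y = -58.106, so z ≈ 46.913 ≈ 46.9 km.
Check against D (with the unrounded solution): distance 123.88 ≈ 123.87 km. ✓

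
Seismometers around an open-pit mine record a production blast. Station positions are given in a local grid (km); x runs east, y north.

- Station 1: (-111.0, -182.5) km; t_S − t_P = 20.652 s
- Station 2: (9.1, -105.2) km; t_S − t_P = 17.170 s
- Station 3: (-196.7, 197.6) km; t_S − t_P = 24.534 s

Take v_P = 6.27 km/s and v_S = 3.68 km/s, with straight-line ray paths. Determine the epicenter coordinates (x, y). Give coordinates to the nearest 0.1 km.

(-100.8, 1.2)

Distance from S−P lag: d = Δt · v_P v_S / (v_P − v_S) = Δt · (6.27·3.68)/(6.27−3.68) ≈ 8.9087·Δt.
So d_Station 1 = 183.98, d_Station 2 = 152.96, d_Station 3 = 218.57 km.
Circle about each station: (x + 111.0)² + (y + 182.5)² = 183.98²; (x − 9.1)² + (y + 105.2)² = 152.96²; (x + 196.7)² + (y − 197.6)² = 218.57².
Subtracting the Station 1 equation from the Station 2 and Station 3 equations removes the quadratic terms:
240.2 x + 154.6 y = -24025.52
-171.4 x + 760.2 y = 18185.20
Solving the 2×2 system: x ≈ -100.8, y ≈ 1.2 km.
Check against Station 1 (with the unrounded x, y): √((x + 111.0)²+(y + 182.5)²) = 183.98 ≈ 183.98 km. ✓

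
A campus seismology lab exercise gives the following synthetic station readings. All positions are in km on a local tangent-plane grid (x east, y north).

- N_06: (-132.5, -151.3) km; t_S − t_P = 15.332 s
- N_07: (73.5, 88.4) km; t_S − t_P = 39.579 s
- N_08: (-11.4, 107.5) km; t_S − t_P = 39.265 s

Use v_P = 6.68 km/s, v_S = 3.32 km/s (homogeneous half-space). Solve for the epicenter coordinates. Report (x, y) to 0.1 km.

Distance from S−P lag: d = Δt · v_P v_S / (v_P − v_S) = Δt · (6.68·3.32)/(6.68−3.32) ≈ 6.6005·Δt.
So d_N_06 = 101.20, d_N_07 = 261.24, d_N_08 = 259.17 km.
Circle about each station: (x + 132.5)² + (y + 151.3)² = 101.20²; (x − 73.5)² + (y − 88.4)² = 261.24²; (x + 11.4)² + (y − 107.5)² = 259.17².
Subtracting pairs of circle equations eliminates x²+y² and gives linear equations (the radical axes):
412.0 x + 479.4 y = -85236.03
242.2 x + 517.6 y = -85689.38
Solving the 2×2 system: x ≈ -31.3, y ≈ -150.9 km.

-31.3 km east, -150.9 km north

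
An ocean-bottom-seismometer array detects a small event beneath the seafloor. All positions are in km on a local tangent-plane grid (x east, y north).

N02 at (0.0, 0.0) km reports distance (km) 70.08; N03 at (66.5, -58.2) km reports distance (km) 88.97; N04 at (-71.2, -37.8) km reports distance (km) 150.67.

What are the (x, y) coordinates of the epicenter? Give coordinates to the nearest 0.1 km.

x ≈ 63.0 km, y ≈ 30.7 km

Circle about each station: x² + y² = 70.08²; (x − 66.5)² + (y + 58.2)² = 88.97²; (x + 71.2)² + (y + 37.8)² = 150.67².
Subtracting pairs of circle equations eliminates x²+y² and gives linear equations (the radical axes):
133.0 x − 116.4 y = 4805.04
-142.4 x − 75.6 y = -11291.96
Solving the 2×2 system: x ≈ 63.0, y ≈ 30.7 km.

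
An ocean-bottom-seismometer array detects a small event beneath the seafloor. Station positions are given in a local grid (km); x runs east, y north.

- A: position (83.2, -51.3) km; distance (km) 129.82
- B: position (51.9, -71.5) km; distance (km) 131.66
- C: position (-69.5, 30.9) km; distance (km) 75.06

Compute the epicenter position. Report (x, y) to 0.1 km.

Circle about each station: (x − 83.2)² + (y + 51.3)² = 129.82²; (x − 51.9)² + (y + 71.5)² = 131.66²; (x + 69.5)² + (y − 30.9)² = 75.06².
Subtracting the A equation from the B and C equations removes the quadratic terms:
-62.6 x − 40.4 y = -2229.19
-305.4 x + 164.4 y = 7450.36
Solving the 2×2 system: x ≈ 2.9, y ≈ 50.7 km.

x ≈ 2.9 km, y ≈ 50.7 km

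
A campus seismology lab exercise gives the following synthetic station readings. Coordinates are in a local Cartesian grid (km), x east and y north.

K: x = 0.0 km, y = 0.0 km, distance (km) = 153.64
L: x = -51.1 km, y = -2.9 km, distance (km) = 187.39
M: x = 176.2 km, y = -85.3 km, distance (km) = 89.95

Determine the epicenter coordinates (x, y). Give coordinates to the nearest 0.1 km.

93.9 km east, -121.6 km north

Circle about each station: x² + y² = 153.64²; (x + 51.1)² + (y + 2.9)² = 187.39²; (x − 176.2)² + (y + 85.3)² = 89.95².
Subtracting the K equation from the L and M equations removes the quadratic terms:
-102.2 x − 5.8 y = -8890.14
352.4 x − 170.6 y = 53836.78
Solving the 2×2 system: x ≈ 93.9, y ≈ -121.6 km.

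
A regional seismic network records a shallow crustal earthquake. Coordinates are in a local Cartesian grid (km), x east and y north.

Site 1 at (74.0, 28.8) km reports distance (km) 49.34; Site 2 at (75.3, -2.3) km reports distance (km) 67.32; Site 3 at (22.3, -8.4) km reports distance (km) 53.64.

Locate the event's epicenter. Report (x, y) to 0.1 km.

Circle about each station: (x − 74.0)² + (y − 28.8)² = 49.34²; (x − 75.3)² + (y + 2.3)² = 67.32²; (x − 22.3)² + (y + 8.4)² = 53.64².
Subtracting pairs of circle equations eliminates x²+y² and gives linear equations (the radical axes):
2.6 x − 62.2 y = -2727.61
-103.4 x − 74.4 y = -6180.40
Solving the 2×2 system: x ≈ 27.4, y ≈ 45.0 km.

(27.4, 45.0)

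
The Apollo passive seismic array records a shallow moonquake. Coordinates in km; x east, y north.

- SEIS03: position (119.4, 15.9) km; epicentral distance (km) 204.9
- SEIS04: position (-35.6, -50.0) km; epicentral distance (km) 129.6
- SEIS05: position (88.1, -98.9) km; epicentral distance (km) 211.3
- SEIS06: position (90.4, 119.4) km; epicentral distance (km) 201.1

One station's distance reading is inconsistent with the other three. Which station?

SEIS04

Solve using three stations at a time. Using SEIS03, SEIS05, SEIS06 (subtract circle equations pairwise → linear system) gives (x, y) ≈ (-85.6, 21.7).
Distances from that point to each station vs reported:
  SEIS03: calculated 205.1 vs reported 204.9 → residual 0.2 km
  SEIS04: calculated 87.4 vs reported 129.6 → residual 42.2 km
  SEIS05: calculated 211.5 vs reported 211.3 → residual 0.2 km
  SEIS06: calculated 201.3 vs reported 201.1 → residual 0.2 km
SEIS03, SEIS05, SEIS06 are mutually consistent (residuals ≈ 0); SEIS04 is off by 42.2 km.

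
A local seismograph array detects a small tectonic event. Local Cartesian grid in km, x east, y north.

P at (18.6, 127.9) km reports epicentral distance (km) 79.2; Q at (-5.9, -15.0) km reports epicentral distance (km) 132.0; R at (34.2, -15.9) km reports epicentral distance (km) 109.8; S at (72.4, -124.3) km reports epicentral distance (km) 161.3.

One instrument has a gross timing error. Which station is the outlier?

Solve using three stations at a time. Using P, Q, R (subtract circle equations pairwise → linear system) gives (x, y) ≈ (83.3, 82.3).
Distances from that point to each station vs reported:
  P: calculated 79.1 vs reported 79.2 → residual 0.1 km
  Q: calculated 132.0 vs reported 132.0 → residual 0.0 km
  R: calculated 109.8 vs reported 109.8 → residual 0.0 km
  S: calculated 206.9 vs reported 161.3 → residual 45.6 km
P, Q, R are mutually consistent (residuals ≈ 0); S is off by 45.6 km.

S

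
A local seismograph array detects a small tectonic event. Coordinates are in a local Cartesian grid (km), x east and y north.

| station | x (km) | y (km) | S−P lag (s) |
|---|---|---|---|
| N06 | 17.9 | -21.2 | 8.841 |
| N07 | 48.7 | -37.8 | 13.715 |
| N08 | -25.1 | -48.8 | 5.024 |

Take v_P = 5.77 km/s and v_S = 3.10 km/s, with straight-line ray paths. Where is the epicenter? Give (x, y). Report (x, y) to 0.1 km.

-41.3 km east, -19.3 km north

Distance from S−P lag: d = Δt · v_P v_S / (v_P − v_S) = Δt · (5.77·3.10)/(5.77−3.10) ≈ 6.6993·Δt.
So d_N06 = 59.23, d_N07 = 91.88, d_N08 = 33.66 km.
Circle about each station: (x − 17.9)² + (y + 21.2)² = 59.23²; (x − 48.7)² + (y + 37.8)² = 91.88²; (x + 25.1)² + (y + 48.8)² = 33.66².
Subtracting the N06 equation from the N07 and N08 equations removes the quadratic terms:
61.6 x − 33.2 y = -1903.06
-86.0 x − 55.2 y = 4616.80
Solving the 2×2 system: x ≈ -41.3, y ≈ -19.3 km.
Check against N06 (with the unrounded x, y): √((x − 17.9)²+(y + 21.2)²) = 59.23 ≈ 59.23 km. ✓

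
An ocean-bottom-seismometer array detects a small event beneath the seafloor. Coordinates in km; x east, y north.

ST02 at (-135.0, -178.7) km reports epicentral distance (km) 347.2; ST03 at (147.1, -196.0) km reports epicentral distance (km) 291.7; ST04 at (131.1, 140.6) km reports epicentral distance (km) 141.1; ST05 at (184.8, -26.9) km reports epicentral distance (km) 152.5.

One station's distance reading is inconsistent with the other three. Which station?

ST04

Solve using three stations at a time. Using ST02, ST03, ST05 (subtract circle equations pairwise → linear system) gives (x, y) ≈ (85.9, 89.2).
Distances from that point to each station vs reported:
  ST02: calculated 347.2 vs reported 347.2 → residual 0.0 km
  ST03: calculated 291.7 vs reported 291.7 → residual 0.0 km
  ST04: calculated 68.4 vs reported 141.1 → residual 72.7 km
  ST05: calculated 152.6 vs reported 152.5 → residual 0.1 km
ST02, ST03, ST05 are mutually consistent (residuals ≈ 0); ST04 is off by 72.7 km.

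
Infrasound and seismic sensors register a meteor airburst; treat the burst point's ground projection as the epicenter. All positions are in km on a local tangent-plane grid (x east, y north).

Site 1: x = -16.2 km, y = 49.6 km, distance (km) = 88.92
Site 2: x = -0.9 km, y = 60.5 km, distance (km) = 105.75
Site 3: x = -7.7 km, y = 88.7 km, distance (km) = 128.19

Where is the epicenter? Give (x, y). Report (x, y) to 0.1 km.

x ≈ -54.6 km, y ≈ -30.6 km

Circle about each station: (x + 16.2)² + (y − 49.6)² = 88.92²; (x + 0.9)² + (y − 60.5)² = 105.75²; (x + 7.7)² + (y − 88.7)² = 128.19².
Subtracting the Site 1 equation from the Site 2 and Site 3 equations removes the quadratic terms:
30.6 x + 21.8 y = -2337.84
17.0 x + 78.2 y = -3321.53
Solving the 2×2 system: x ≈ -54.6, y ≈ -30.6 km.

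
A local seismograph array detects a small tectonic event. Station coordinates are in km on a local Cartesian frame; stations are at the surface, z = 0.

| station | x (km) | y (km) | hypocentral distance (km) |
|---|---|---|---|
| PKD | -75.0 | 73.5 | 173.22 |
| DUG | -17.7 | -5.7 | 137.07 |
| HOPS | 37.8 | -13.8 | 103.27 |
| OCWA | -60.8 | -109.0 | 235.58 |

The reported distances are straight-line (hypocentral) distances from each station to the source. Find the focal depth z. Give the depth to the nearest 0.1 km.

Each station gives a sphere (x−x_i)² + (y−y_i)² + z² = d_i² (stations at z=0).
Subtracting the PKD sphere from DUG and HOPS: z² cancels, leaving linear equations in x and y:
114.6 x − 158.4 y = 535.51
225.6 x − 174.6 y = 9932.51
Solving: x ≈ 94.100, y ≈ 64.699 km (keep extra digits for the depth step; rounded: 94.1, 64.7).
Then from the PKD sphere: z² = 173.22² − (x + 75.0)² − (y − 73.5)² with x = 94.100, y = 64.699, so z ≈ 36.509 ≈ 36.5 km.

depth ≈ 36.5 km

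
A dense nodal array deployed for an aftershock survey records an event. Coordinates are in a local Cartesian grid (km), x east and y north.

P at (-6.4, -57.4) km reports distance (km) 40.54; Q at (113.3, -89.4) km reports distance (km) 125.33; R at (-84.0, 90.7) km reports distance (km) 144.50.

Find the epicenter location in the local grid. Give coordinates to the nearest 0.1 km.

Circle about each station: (x + 6.4)² + (y + 57.4)² = 40.54²; (x − 113.3)² + (y + 89.4)² = 125.33²; (x + 84.0)² + (y − 90.7)² = 144.50².
Subtracting the P equation from the Q and R equations removes the quadratic terms:
239.4 x − 64.0 y = 3429.41
-155.2 x + 296.2 y = -7289.99
Solving the 2×2 system: x ≈ 9.0, y ≈ -19.9 km.

9.0 km east, -19.9 km north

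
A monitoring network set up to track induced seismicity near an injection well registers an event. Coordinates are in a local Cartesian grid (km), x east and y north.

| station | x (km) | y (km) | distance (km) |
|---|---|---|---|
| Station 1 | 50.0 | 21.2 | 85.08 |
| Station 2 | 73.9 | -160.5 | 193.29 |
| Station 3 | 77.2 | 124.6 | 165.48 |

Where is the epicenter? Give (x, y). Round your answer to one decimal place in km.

Circle about each station: (x − 50.0)² + (y − 21.2)² = 85.08²; (x − 73.9)² + (y + 160.5)² = 193.29²; (x − 77.2)² + (y − 124.6)² = 165.48².
Subtracting the Station 1 equation from the Station 2 and Station 3 equations removes the quadratic terms:
47.8 x − 363.4 y = -1850.40
54.4 x + 206.8 y = -1609.46
Solving the 2×2 system: x ≈ -32.6, y ≈ 0.8 km.

(-32.6, 0.8)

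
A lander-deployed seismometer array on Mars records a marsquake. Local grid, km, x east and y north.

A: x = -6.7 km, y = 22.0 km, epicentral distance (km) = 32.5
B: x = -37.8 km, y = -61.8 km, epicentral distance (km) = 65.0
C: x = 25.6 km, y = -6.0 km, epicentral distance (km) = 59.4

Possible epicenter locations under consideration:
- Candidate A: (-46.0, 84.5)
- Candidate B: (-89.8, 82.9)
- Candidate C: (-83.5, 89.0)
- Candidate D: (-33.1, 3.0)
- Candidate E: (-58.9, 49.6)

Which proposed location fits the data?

Candidate D

For each candidate, compare |candidate − station| to the reported distance:
Candidate A: residuals A 41.3, B 81.5, C 56.0 → max 81.5 km
Candidate B: residuals A 70.5, B 88.8, C 86.3 → max 88.8 km
Candidate C: residuals A 69.4, B 92.6, C 85.3 → max 92.6 km
Candidate D: residuals A 0.0, B 0.0, C 0.0 → max 0.0 km
Candidate E: residuals A 26.5, B 48.4, C 41.8 → max 48.4 km
Only Candidate D has all residuals ≈ 0.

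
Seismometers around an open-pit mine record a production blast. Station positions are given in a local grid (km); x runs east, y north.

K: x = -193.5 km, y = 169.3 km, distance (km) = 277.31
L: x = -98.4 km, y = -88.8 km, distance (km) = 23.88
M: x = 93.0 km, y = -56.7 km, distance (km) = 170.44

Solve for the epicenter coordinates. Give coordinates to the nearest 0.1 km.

Circle about each station: (x + 193.5)² + (y − 169.3)² = 277.31²; (x + 98.4)² + (y + 88.8)² = 23.88²; (x − 93.0)² + (y + 56.7)² = 170.44².
Subtracting the K equation from the L and M equations removes the quadratic terms:
190.2 x − 516.2 y = 27793.84
573.0 x − 452.0 y = -6389.81
Solving the 2×2 system: x ≈ -75.6, y ≈ -81.7 km.

x ≈ -75.6 km, y ≈ -81.7 km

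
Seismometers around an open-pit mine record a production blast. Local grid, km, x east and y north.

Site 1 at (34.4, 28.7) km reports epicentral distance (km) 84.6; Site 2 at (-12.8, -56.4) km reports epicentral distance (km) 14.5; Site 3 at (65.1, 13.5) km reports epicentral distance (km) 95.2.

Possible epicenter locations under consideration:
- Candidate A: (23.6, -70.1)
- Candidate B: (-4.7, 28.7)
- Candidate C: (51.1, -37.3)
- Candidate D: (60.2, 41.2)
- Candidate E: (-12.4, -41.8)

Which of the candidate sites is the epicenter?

For each candidate, compare |candidate − station| to the reported distance:
Candidate A: residuals Site 1 14.8, Site 2 24.4, Site 3 1.9 → max 24.4 km
Candidate B: residuals Site 1 45.5, Site 2 71.0, Site 3 23.8 → max 71.0 km
Candidate C: residuals Site 1 16.5, Site 2 52.2, Site 3 42.5 → max 52.2 km
Candidate D: residuals Site 1 55.9, Site 2 107.4, Site 3 67.1 → max 107.4 km
Candidate E: residuals Site 1 0.0, Site 2 0.1, Site 3 0.0 → max 0.1 km
Only Candidate E has all residuals ≈ 0.

Candidate E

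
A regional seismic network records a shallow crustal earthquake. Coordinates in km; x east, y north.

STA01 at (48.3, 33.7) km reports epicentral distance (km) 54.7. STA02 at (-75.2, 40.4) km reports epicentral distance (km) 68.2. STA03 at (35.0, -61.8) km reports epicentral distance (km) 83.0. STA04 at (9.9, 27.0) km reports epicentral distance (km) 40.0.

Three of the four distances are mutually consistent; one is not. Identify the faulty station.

Solve using three stations at a time. Using STA02, STA03, STA04 (subtract circle equations pairwise → linear system) gives (x, y) ≈ (-20.0, 0.4).
Distances from that point to each station vs reported:
  STA01: calculated 76.0 vs reported 54.7 → residual 21.3 km
  STA02: calculated 68.2 vs reported 68.2 → residual 0.0 km
  STA03: calculated 83.0 vs reported 83.0 → residual 0.0 km
  STA04: calculated 40.0 vs reported 40.0 → residual 0.0 km
STA02, STA03, STA04 are mutually consistent (residuals ≈ 0); STA01 is off by 21.3 km.

STA01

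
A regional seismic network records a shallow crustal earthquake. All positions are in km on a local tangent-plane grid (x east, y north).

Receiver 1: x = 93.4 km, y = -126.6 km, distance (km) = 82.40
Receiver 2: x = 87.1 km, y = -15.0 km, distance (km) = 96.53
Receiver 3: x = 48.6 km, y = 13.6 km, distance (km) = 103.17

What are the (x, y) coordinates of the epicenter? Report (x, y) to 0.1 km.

Circle about each station: (x − 93.4)² + (y + 126.6)² = 82.40²; (x − 87.1)² + (y + 15.0)² = 96.53²; (x − 48.6)² + (y − 13.6)² = 103.17².
Subtracting the Receiver 1 equation from the Receiver 2 and Receiver 3 equations removes the quadratic terms:
-12.6 x + 223.2 y = -19467.99
-89.6 x + 280.4 y = -26058.49
Solving the 2×2 system: x ≈ 21.7, y ≈ -86.0 km.

21.7 km east, -86.0 km north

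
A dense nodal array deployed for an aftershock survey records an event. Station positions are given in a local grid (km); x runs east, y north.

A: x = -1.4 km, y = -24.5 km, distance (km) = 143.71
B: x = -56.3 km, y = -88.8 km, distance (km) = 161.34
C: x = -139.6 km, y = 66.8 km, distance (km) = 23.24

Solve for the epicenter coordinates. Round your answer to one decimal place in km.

Circle about each station: (x + 1.4)² + (y + 24.5)² = 143.71²; (x + 56.3)² + (y + 88.8)² = 161.34²; (x + 139.6)² + (y − 66.8)² = 23.24².
Subtracting the A equation from the B and C equations removes the quadratic terms:
-109.8 x − 128.6 y = 5074.89
-276.4 x + 182.6 y = 43460.66
Solving the 2×2 system: x ≈ -117.2, y ≈ 60.6 km.

-117.2 km east, 60.6 km north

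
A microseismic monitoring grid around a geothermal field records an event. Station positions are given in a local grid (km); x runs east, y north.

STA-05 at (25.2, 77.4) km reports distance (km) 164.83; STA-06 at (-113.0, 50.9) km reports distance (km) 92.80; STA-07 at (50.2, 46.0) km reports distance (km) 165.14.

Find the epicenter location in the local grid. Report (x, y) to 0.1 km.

x ≈ -91.2 km, y ≈ -39.3 km

Circle about each station: (x − 25.2)² + (y − 77.4)² = 164.83²; (x + 113.0)² + (y − 50.9)² = 92.80²; (x − 50.2)² + (y − 46.0)² = 165.14².
Subtracting the STA-05 equation from the STA-06 and STA-07 equations removes the quadratic terms:
-276.4 x − 53.0 y = 27291.10
50.0 x − 62.8 y = -2092.05
Solving the 2×2 system: x ≈ -91.2, y ≈ -39.3 km.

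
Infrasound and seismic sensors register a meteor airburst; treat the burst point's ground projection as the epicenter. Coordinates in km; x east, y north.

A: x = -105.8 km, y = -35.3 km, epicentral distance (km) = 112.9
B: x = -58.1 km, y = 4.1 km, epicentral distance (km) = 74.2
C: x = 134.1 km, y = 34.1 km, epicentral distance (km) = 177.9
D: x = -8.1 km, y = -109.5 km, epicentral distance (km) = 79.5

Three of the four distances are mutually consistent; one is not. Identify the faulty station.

Solve using three stations at a time. Using A, B, D (subtract circle equations pairwise → linear system) gives (x, y) ≈ (7.0, -31.4).
Distances from that point to each station vs reported:
  A: calculated 112.9 vs reported 112.9 → residual 0.0 km
  B: calculated 74.2 vs reported 74.2 → residual 0.0 km
  C: calculated 143.0 vs reported 177.9 → residual 34.9 km
  D: calculated 79.5 vs reported 79.5 → residual 0.0 km
A, B, D are mutually consistent (residuals ≈ 0); C is off by 34.9 km.

C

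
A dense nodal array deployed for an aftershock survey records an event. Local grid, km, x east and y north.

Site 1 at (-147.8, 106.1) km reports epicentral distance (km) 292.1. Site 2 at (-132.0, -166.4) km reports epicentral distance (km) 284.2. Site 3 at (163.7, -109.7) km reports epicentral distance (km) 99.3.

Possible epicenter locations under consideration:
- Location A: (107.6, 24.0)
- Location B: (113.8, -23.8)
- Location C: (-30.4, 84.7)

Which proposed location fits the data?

For each candidate, compare |candidate − station| to the reported distance:
Location A: residuals Site 1 23.8, Site 2 21.8, Site 3 45.7 → max 45.7 km
Location B: residuals Site 1 0.0, Site 2 0.0, Site 3 0.0 → max 0.0 km
Location C: residuals Site 1 172.8, Site 2 13.3, Site 3 175.4 → max 175.4 km
Only Location B has all residuals ≈ 0.

Location B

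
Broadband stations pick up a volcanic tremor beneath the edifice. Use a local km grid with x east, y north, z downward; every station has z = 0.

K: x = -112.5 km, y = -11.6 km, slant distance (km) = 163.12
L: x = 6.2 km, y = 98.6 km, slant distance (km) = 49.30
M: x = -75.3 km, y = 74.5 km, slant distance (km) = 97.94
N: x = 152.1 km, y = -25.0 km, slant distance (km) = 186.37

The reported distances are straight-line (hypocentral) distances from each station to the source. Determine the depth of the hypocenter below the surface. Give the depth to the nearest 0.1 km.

Each station gives a sphere (x−x_i)² + (y−y_i)² + z² = d_i² (stations at z=0).
Subtracting the K sphere from L and M: z² cancels, leaving linear equations in x and y:
237.4 x + 220.4 y = 21147.23
74.4 x + 172.2 y = 15445.42
Solving: x ≈ 9.696, y ≈ 85.505 km (keep extra digits for the depth step; rounded: 9.7, 85.5).
Then from the K sphere: z² = 163.12² − (x + 112.5)² − (y + 11.6)² with x = 9.696, y = 85.505, so z ≈ 47.401 ≈ 47.4 km.
Check against N (with the unrounded solution): distance 186.38 ≈ 186.37 km. ✓

depth ≈ 47.4 km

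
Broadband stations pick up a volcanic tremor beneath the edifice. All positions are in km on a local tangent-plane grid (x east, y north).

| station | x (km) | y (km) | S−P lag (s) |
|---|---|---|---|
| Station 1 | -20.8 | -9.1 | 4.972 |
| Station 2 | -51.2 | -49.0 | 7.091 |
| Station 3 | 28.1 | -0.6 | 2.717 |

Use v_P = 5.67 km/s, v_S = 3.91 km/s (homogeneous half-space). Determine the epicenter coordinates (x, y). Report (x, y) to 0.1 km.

36.8 km east, -33.7 km north

Distance from S−P lag: d = Δt · v_P v_S / (v_P − v_S) = Δt · (5.67·3.91)/(5.67−3.91) ≈ 12.5964·Δt.
So d_Station 1 = 62.63, d_Station 2 = 89.32, d_Station 3 = 34.22 km.
Circle about each station: (x + 20.8)² + (y + 9.1)² = 62.63²; (x + 51.2)² + (y + 49.0)² = 89.32²; (x − 28.1)² + (y + 0.6)² = 34.22².
Subtracting the Station 1 equation from the Station 2 and Station 3 equations removes the quadratic terms:
-60.8 x − 79.8 y = 451.44
97.8 x + 17.0 y = 3026.03
Solving the 2×2 system: x ≈ 36.8, y ≈ -33.7 km.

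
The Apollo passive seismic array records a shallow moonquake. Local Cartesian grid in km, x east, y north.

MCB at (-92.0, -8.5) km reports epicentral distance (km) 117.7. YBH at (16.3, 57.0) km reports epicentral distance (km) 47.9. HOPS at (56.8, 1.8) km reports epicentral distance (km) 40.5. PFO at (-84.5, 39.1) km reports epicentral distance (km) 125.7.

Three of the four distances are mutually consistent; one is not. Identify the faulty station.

Solve using three stations at a time. Using MCB, HOPS, PFO (subtract circle equations pairwise → linear system) gives (x, y) ≈ (24.8, -23.0).
Distances from that point to each station vs reported:
  MCB: calculated 117.7 vs reported 117.7 → residual 0.0 km
  YBH: calculated 80.4 vs reported 47.9 → residual 32.5 km
  HOPS: calculated 40.5 vs reported 40.5 → residual 0.0 km
  PFO: calculated 125.7 vs reported 125.7 → residual 0.0 km
MCB, HOPS, PFO are mutually consistent (residuals ≈ 0); YBH is off by 32.5 km.

YBH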